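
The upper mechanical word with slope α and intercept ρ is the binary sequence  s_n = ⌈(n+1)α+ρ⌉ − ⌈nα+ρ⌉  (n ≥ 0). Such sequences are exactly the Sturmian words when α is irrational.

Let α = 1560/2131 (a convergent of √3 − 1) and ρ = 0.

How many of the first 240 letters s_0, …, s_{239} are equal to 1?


176

#1s = Σ_{n=0}^{239} s_n = Σ_{n=0}^{239} (⌈(n+1)α+ρ⌉ − ⌈nα+ρ⌉)
the sum telescopes: every ⌈nα+ρ⌉ with 0 < n < 240 appears once with + and once with −, leaving ⌈240α+ρ⌉ − ⌈0·α+ρ⌉
240α + ρ = (240·1560) / 2131 = 374400/2131
ρ = 0/2131
⌈374400/2131⌉ = 176,  ⌈0/2131⌉ = 0
#1s = 176 − 0 = 176


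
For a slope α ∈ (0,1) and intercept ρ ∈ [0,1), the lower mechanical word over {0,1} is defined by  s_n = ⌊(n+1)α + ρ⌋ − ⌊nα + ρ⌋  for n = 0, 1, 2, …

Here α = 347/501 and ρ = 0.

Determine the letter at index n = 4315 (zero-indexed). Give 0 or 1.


(n+1)α + ρ = (4316·347) / 501 = 1497652/501
nα + ρ     = (4315·347) / 501 = 1497305/501
⌊1497652/501⌋ = 2989,  ⌊1497305/501⌋ = 2988
s_{4315} = 2989 − 2988 = 1

1


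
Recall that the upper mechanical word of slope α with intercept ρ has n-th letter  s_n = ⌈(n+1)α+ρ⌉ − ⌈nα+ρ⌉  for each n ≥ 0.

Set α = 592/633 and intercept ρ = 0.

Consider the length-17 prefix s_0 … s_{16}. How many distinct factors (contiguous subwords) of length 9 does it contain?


t_n = ⌈(n·592)/633⌉ for n = 0 … 17:
  n=0…9: ⌈0/633⌉=0 ⌈592/633⌉=1 ⌈1184/633⌉=2 ⌈1776/633⌉=3 ⌈2368/633⌉=4 ⌈2960/633⌉=5 ⌈3552/633⌉=6 ⌈4144/633⌉=7 ⌈4736/633⌉=8 ⌈5328/633⌉=9
  n=10…17: ⌈5920/633⌉=10 ⌈6512/633⌉=11 ⌈7104/633⌉=12 ⌈7696/633⌉=13 ⌈8288/633⌉=14 ⌈8880/633⌉=15 ⌈9472/633⌉=15 ⌈10064/633⌉=16
s_n = t_(n+1) − t_n for n = 0 … 16 gives
prefix = 11111111111111101
slide a length-9 window over [0..8] … [8..16] (9 windows); first occurrence of each distinct factor:
  [  0..  8] 111111111
  [  7.. 15] 111111110
  [  8.. 16] 111111101
  (the other 6 windows repeat one of these)
distinct factors: {111111101, 111111110, 111111111}
count = 3  (Sturmian bound for length 9 is 10)

3


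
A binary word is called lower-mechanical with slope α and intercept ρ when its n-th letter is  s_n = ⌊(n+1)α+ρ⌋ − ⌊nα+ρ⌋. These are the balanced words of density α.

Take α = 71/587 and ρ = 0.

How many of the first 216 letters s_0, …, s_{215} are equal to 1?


#1s = Σ_{n=0}^{215} s_n = Σ_{n=0}^{215} (⌊(n+1)α+ρ⌋ − ⌊nα+ρ⌋)
the sum telescopes: every ⌊nα+ρ⌋ with 0 < n < 216 appears once with + and once with −, leaving ⌊216α+ρ⌋ − ⌊0·α+ρ⌋
216α + ρ = (216·71) / 587 = 15336/587
ρ = 0/587
⌊15336/587⌋ = 26,  ⌊0/587⌋ = 0
#1s = 26 − 0 = 26

26


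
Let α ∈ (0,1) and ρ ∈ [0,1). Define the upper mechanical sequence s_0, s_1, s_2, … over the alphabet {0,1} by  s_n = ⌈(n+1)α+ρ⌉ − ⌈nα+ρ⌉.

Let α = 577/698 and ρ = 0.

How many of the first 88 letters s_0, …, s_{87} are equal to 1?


#1s = Σ_{n=0}^{87} s_n = Σ_{n=0}^{87} (⌈(n+1)α+ρ⌉ − ⌈nα+ρ⌉)
the sum telescopes: every ⌈nα+ρ⌉ with 0 < n < 88 appears once with + and once with −, leaving ⌈88α+ρ⌉ − ⌈0·α+ρ⌉
88α + ρ = (88·577) / 698 = 50776/698
ρ = 0/698
⌈50776/698⌉ = 73,  ⌈0/698⌉ = 0
#1s = 73 − 0 = 73

73


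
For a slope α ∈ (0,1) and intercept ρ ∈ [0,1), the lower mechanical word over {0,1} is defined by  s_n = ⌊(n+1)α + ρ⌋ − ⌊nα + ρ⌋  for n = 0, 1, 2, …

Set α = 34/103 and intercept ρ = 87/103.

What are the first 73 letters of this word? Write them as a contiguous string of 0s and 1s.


1001001001001001001001001001001001001001001001001001001000100100100100100

n=0: ⌊(1·34+87)/103⌋ − ⌊(0·34+87)/103⌋ = ⌊121/103⌋ − ⌊87/103⌋ = 1 − 0 = 1
n=1: ⌊(2·34+87)/103⌋ − ⌊(1·34+87)/103⌋ = ⌊155/103⌋ − ⌊121/103⌋ = 1 − 1 = 0
n=2: ⌊(3·34+87)/103⌋ − ⌊(2·34+87)/103⌋ = ⌊189/103⌋ − ⌊155/103⌋ = 1 − 1 = 0
n=3: ⌊(4·34+87)/103⌋ − ⌊(3·34+87)/103⌋ = ⌊223/103⌋ − ⌊189/103⌋ = 2 − 1 = 1
n=4: ⌊(5·34+87)/103⌋ − ⌊(4·34+87)/103⌋ = ⌊257/103⌋ − ⌊223/103⌋ = 2 − 2 = 0
n=5: ⌊(6·34+87)/103⌋ − ⌊(5·34+87)/103⌋ = ⌊291/103⌋ − ⌊257/103⌋ = 2 − 2 = 0
n=6: ⌊(7·34+87)/103⌋ − ⌊(6·34+87)/103⌋ = ⌊325/103⌋ − ⌊291/103⌋ = 3 − 2 = 1
n=7: ⌊(8·34+87)/103⌋ − ⌊(7·34+87)/103⌋ = ⌊359/103⌋ − ⌊325/103⌋ = 3 − 3 = 0
n=8: ⌊(9·34+87)/103⌋ − ⌊(8·34+87)/103⌋ = ⌊393/103⌋ − ⌊359/103⌋ = 3 − 3 = 0
n=9: ⌊(10·34+87)/103⌋ − ⌊(9·34+87)/103⌋ = ⌊427/103⌋ − ⌊393/103⌋ = 4 − 3 = 1
n=10: ⌊(11·34+87)/103⌋ − ⌊(10·34+87)/103⌋ = ⌊461/103⌋ − ⌊427/103⌋ = 4 − 4 = 0
n=11: ⌊(12·34+87)/103⌋ − ⌊(11·34+87)/103⌋ = ⌊495/103⌋ − ⌊461/103⌋ = 4 − 4 = 0
n=12: ⌊(13·34+87)/103⌋ − ⌊(12·34+87)/103⌋ = ⌊529/103⌋ − ⌊495/103⌋ = 5 − 4 = 1
n=13: ⌊(14·34+87)/103⌋ − ⌊(13·34+87)/103⌋ = ⌊563/103⌋ − ⌊529/103⌋ = 5 − 5 = 0
n=14: ⌊(15·34+87)/103⌋ − ⌊(14·34+87)/103⌋ = ⌊597/103⌋ − ⌊563/103⌋ = 5 − 5 = 0
n=15: ⌊(16·34+87)/103⌋ − ⌊(15·34+87)/103⌋ = ⌊631/103⌋ − ⌊597/103⌋ = 6 − 5 = 1
n=16: ⌊(17·34+87)/103⌋ − ⌊(16·34+87)/103⌋ = ⌊665/103⌋ − ⌊631/103⌋ = 6 − 6 = 0
n=17: ⌊(18·34+87)/103⌋ − ⌊(17·34+87)/103⌋ = ⌊699/103⌋ − ⌊665/103⌋ = 6 − 6 = 0
n=18: ⌊(19·34+87)/103⌋ − ⌊(18·34+87)/103⌋ = ⌊733/103⌋ − ⌊699/103⌋ = 7 − 6 = 1
n=19: ⌊(20·34+87)/103⌋ − ⌊(19·34+87)/103⌋ = ⌊767/103⌋ − ⌊733/103⌋ = 7 − 7 = 0
n=20: ⌊(21·34+87)/103⌋ − ⌊(20·34+87)/103⌋ = ⌊801/103⌋ − ⌊767/103⌋ = 7 − 7 = 0
n=21: ⌊(22·34+87)/103⌋ − ⌊(21·34+87)/103⌋ = ⌊835/103⌋ − ⌊801/103⌋ = 8 − 7 = 1
n=22: ⌊(23·34+87)/103⌋ − ⌊(22·34+87)/103⌋ = ⌊869/103⌋ − ⌊835/103⌋ = 8 − 8 = 0
n=23: ⌊(24·34+87)/103⌋ − ⌊(23·34+87)/103⌋ = ⌊903/103⌋ − ⌊869/103⌋ = 8 − 8 = 0
n=24: ⌊(25·34+87)/103⌋ − ⌊(24·34+87)/103⌋ = ⌊937/103⌋ − ⌊903/103⌋ = 9 − 8 = 1
n=25: ⌊(26·34+87)/103⌋ − ⌊(25·34+87)/103⌋ = ⌊971/103⌋ − ⌊937/103⌋ = 9 − 9 = 0
n=26: ⌊(27·34+87)/103⌋ − ⌊(26·34+87)/103⌋ = ⌊1005/103⌋ − ⌊971/103⌋ = 9 − 9 = 0
n=27: ⌊(28·34+87)/103⌋ − ⌊(27·34+87)/103⌋ = ⌊1039/103⌋ − ⌊1005/103⌋ = 10 − 9 = 1
n=28: ⌊(29·34+87)/103⌋ − ⌊(28·34+87)/103⌋ = ⌊1073/103⌋ − ⌊1039/103⌋ = 10 − 10 = 0
n=29: ⌊(30·34+87)/103⌋ − ⌊(29·34+87)/103⌋ = ⌊1107/103⌋ − ⌊1073/103⌋ = 10 − 10 = 0
n=30: ⌊(31·34+87)/103⌋ − ⌊(30·34+87)/103⌋ = ⌊1141/103⌋ − ⌊1107/103⌋ = 11 − 10 = 1
n=31: ⌊(32·34+87)/103⌋ − ⌊(31·34+87)/103⌋ = ⌊1175/103⌋ − ⌊1141/103⌋ = 11 − 11 = 0
n=32: ⌊(33·34+87)/103⌋ − ⌊(32·34+87)/103⌋ = ⌊1209/103⌋ − ⌊1175/103⌋ = 11 − 11 = 0
n=33: ⌊(34·34+87)/103⌋ − ⌊(33·34+87)/103⌋ = ⌊1243/103⌋ − ⌊1209/103⌋ = 12 − 11 = 1
n=34: ⌊(35·34+87)/103⌋ − ⌊(34·34+87)/103⌋ = ⌊1277/103⌋ − ⌊1243/103⌋ = 12 − 12 = 0
n=35: ⌊(36·34+87)/103⌋ − ⌊(35·34+87)/103⌋ = ⌊1311/103⌋ − ⌊1277/103⌋ = 12 − 12 = 0
n=36: ⌊(37·34+87)/103⌋ − ⌊(36·34+87)/103⌋ = ⌊1345/103⌋ − ⌊1311/103⌋ = 13 − 12 = 1
n=37: ⌊(38·34+87)/103⌋ − ⌊(37·34+87)/103⌋ = ⌊1379/103⌋ − ⌊1345/103⌋ = 13 − 13 = 0
n=38: ⌊(39·34+87)/103⌋ − ⌊(38·34+87)/103⌋ = ⌊1413/103⌋ − ⌊1379/103⌋ = 13 − 13 = 0
n=39: ⌊(40·34+87)/103⌋ − ⌊(39·34+87)/103⌋ = ⌊1447/103⌋ − ⌊1413/103⌋ = 14 − 13 = 1
n=40: ⌊(41·34+87)/103⌋ − ⌊(40·34+87)/103⌋ = ⌊1481/103⌋ − ⌊1447/103⌋ = 14 − 14 = 0
n=41: ⌊(42·34+87)/103⌋ − ⌊(41·34+87)/103⌋ = ⌊1515/103⌋ − ⌊1481/103⌋ = 14 − 14 = 0
n=42: ⌊(43·34+87)/103⌋ − ⌊(42·34+87)/103⌋ = ⌊1549/103⌋ − ⌊1515/103⌋ = 15 − 14 = 1
n=43: ⌊(44·34+87)/103⌋ − ⌊(43·34+87)/103⌋ = ⌊1583/103⌋ − ⌊1549/103⌋ = 15 − 15 = 0
n=44: ⌊(45·34+87)/103⌋ − ⌊(44·34+87)/103⌋ = ⌊1617/103⌋ − ⌊1583/103⌋ = 15 − 15 = 0
n=45: ⌊(46·34+87)/103⌋ − ⌊(45·34+87)/103⌋ = ⌊1651/103⌋ − ⌊1617/103⌋ = 16 − 15 = 1
n=46: ⌊(47·34+87)/103⌋ − ⌊(46·34+87)/103⌋ = ⌊1685/103⌋ − ⌊1651/103⌋ = 16 − 16 = 0
n=47: ⌊(48·34+87)/103⌋ − ⌊(47·34+87)/103⌋ = ⌊1719/103⌋ − ⌊1685/103⌋ = 16 − 16 = 0
n=48: ⌊(49·34+87)/103⌋ − ⌊(48·34+87)/103⌋ = ⌊1753/103⌋ − ⌊1719/103⌋ = 17 − 16 = 1
n=49: ⌊(50·34+87)/103⌋ − ⌊(49·34+87)/103⌋ = ⌊1787/103⌋ − ⌊1753/103⌋ = 17 − 17 = 0
n=50: ⌊(51·34+87)/103⌋ − ⌊(50·34+87)/103⌋ = ⌊1821/103⌋ − ⌊1787/103⌋ = 17 − 17 = 0
n=51: ⌊(52·34+87)/103⌋ − ⌊(51·34+87)/103⌋ = ⌊1855/103⌋ − ⌊1821/103⌋ = 18 − 17 = 1
n=52: ⌊(53·34+87)/103⌋ − ⌊(52·34+87)/103⌋ = ⌊1889/103⌋ − ⌊1855/103⌋ = 18 − 18 = 0
n=53: ⌊(54·34+87)/103⌋ − ⌊(53·34+87)/103⌋ = ⌊1923/103⌋ − ⌊1889/103⌋ = 18 − 18 = 0
n=54: ⌊(55·34+87)/103⌋ − ⌊(54·34+87)/103⌋ = ⌊1957/103⌋ − ⌊1923/103⌋ = 19 − 18 = 1
n=55: ⌊(56·34+87)/103⌋ − ⌊(55·34+87)/103⌋ = ⌊1991/103⌋ − ⌊1957/103⌋ = 19 − 19 = 0
n=56: ⌊(57·34+87)/103⌋ − ⌊(56·34+87)/103⌋ = ⌊2025/103⌋ − ⌊1991/103⌋ = 19 − 19 = 0
n=57: ⌊(58·34+87)/103⌋ − ⌊(57·34+87)/103⌋ = ⌊2059/103⌋ − ⌊2025/103⌋ = 19 − 19 = 0
n=58: ⌊(59·34+87)/103⌋ − ⌊(58·34+87)/103⌋ = ⌊2093/103⌋ − ⌊2059/103⌋ = 20 − 19 = 1
n=59: ⌊(60·34+87)/103⌋ − ⌊(59·34+87)/103⌋ = ⌊2127/103⌋ − ⌊2093/103⌋ = 20 − 20 = 0
n=60: ⌊(61·34+87)/103⌋ − ⌊(60·34+87)/103⌋ = ⌊2161/103⌋ − ⌊2127/103⌋ = 20 − 20 = 0
n=61: ⌊(62·34+87)/103⌋ − ⌊(61·34+87)/103⌋ = ⌊2195/103⌋ − ⌊2161/103⌋ = 21 − 20 = 1
n=62: ⌊(63·34+87)/103⌋ − ⌊(62·34+87)/103⌋ = ⌊2229/103⌋ − ⌊2195/103⌋ = 21 − 21 = 0
n=63: ⌊(64·34+87)/103⌋ − ⌊(63·34+87)/103⌋ = ⌊2263/103⌋ − ⌊2229/103⌋ = 21 − 21 = 0
n=64: ⌊(65·34+87)/103⌋ − ⌊(64·34+87)/103⌋ = ⌊2297/103⌋ − ⌊2263/103⌋ = 22 − 21 = 1
n=65: ⌊(66·34+87)/103⌋ − ⌊(65·34+87)/103⌋ = ⌊2331/103⌋ − ⌊2297/103⌋ = 22 − 22 = 0
n=66: ⌊(67·34+87)/103⌋ − ⌊(66·34+87)/103⌋ = ⌊2365/103⌋ − ⌊2331/103⌋ = 22 − 22 = 0
n=67: ⌊(68·34+87)/103⌋ − ⌊(67·34+87)/103⌋ = ⌊2399/103⌋ − ⌊2365/103⌋ = 23 − 22 = 1
n=68: ⌊(69·34+87)/103⌋ − ⌊(68·34+87)/103⌋ = ⌊2433/103⌋ − ⌊2399/103⌋ = 23 − 23 = 0
n=69: ⌊(70·34+87)/103⌋ − ⌊(69·34+87)/103⌋ = ⌊2467/103⌋ − ⌊2433/103⌋ = 23 − 23 = 0
n=70: ⌊(71·34+87)/103⌋ − ⌊(70·34+87)/103⌋ = ⌊2501/103⌋ − ⌊2467/103⌋ = 24 − 23 = 1
n=71: ⌊(72·34+87)/103⌋ − ⌊(71·34+87)/103⌋ = ⌊2535/103⌋ − ⌊2501/103⌋ = 24 − 24 = 0
n=72: ⌊(73·34+87)/103⌋ − ⌊(72·34+87)/103⌋ = ⌊2569/103⌋ − ⌊2535/103⌋ = 24 − 24 = 0


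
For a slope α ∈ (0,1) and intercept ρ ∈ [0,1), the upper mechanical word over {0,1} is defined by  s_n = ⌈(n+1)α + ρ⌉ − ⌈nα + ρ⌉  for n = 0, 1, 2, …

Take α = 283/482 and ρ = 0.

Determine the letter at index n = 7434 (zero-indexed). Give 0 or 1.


(n+1)α + ρ = (7435·283) / 482 = 2104105/482
nα + ρ     = (7434·283) / 482 = 2103822/482
⌈2104105/482⌉ = 4366,  ⌈2103822/482⌉ = 4365
s_{7434} = 4366 − 4365 = 1

1


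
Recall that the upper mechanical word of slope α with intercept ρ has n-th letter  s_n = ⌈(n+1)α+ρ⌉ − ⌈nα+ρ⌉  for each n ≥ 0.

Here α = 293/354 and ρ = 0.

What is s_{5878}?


0

(n+1)α + ρ = (5879·293) / 354 = 1722547/354
nα + ρ     = (5878·293) / 354 = 1722254/354
⌈1722547/354⌉ = 4866,  ⌈1722254/354⌉ = 4866
s_{5878} = 4866 − 4866 = 0


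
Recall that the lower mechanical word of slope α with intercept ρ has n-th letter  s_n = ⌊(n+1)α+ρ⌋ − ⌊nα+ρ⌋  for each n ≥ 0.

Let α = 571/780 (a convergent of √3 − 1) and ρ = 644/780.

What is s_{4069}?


(n+1)α + ρ = (4070·571 + 644) / 780 = 2324614/780
nα + ρ     = (4069·571 + 644) / 780 = 2324043/780
⌊2324614/780⌋ = 2980,  ⌊2324043/780⌋ = 2979
s_{4069} = 2980 − 2979 = 1

1


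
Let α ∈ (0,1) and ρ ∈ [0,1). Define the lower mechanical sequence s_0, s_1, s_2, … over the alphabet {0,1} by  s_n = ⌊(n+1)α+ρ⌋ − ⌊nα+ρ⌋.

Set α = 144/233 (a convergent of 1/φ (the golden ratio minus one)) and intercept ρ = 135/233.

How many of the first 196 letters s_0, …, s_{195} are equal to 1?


#1s = Σ_{n=0}^{195} s_n = Σ_{n=0}^{195} (⌊(n+1)α+ρ⌋ − ⌊nα+ρ⌋)
the sum telescopes: every ⌊nα+ρ⌋ with 0 < n < 196 appears once with + and once with −, leaving ⌊196α+ρ⌋ − ⌊0·α+ρ⌋
196α + ρ = (196·144 + 135) / 233 = 28359/233
ρ = 135/233
⌊28359/233⌋ = 121,  ⌊135/233⌋ = 0
#1s = 121 − 0 = 121

121


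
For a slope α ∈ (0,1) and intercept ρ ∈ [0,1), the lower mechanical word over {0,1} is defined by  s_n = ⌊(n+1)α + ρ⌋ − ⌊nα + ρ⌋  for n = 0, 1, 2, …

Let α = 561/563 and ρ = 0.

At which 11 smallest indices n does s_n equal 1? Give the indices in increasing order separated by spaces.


1 2 3 4 5 6 7 8 9 10 11

n=0: ⌊561/563⌋−⌊0/563⌋ = 0−0 = 0
n=1: ⌊1122/563⌋−⌊561/563⌋ = 1−0 = 1  ← one
n=2: ⌊1683/563⌋−⌊1122/563⌋ = 2−1 = 1  ← one
n=3: ⌊2244/563⌋−⌊1683/563⌋ = 3−2 = 1  ← one
n=4: ⌊2805/563⌋−⌊2244/563⌋ = 4−3 = 1  ← one
n=5: ⌊3366/563⌋−⌊2805/563⌋ = 5−4 = 1  ← one
n=6: ⌊3927/563⌋−⌊3366/563⌋ = 6−5 = 1  ← one
n=7: ⌊4488/563⌋−⌊3927/563⌋ = 7−6 = 1  ← one
n=8: ⌊5049/563⌋−⌊4488/563⌋ = 8−7 = 1  ← one
n=9: ⌊5610/563⌋−⌊5049/563⌋ = 9−8 = 1  ← one
n=10: ⌊6171/563⌋−⌊5610/563⌋ = 10−9 = 1  ← one
n=11: ⌊6732/563⌋−⌊6171/563⌋ = 11−10 = 1  ← one
positions of the first 11 ones: 1 2 3 4 5 6 7 8 9 10 11


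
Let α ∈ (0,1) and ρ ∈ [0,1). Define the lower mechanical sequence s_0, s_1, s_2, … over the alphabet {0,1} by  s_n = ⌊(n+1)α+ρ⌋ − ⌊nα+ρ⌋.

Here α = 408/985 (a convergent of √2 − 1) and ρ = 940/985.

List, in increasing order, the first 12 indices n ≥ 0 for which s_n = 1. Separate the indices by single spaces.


n=0: ⌊1348/985⌋−⌊940/985⌋ = 1−0 = 1  ← one
n=1: ⌊1756/985⌋−⌊1348/985⌋ = 1−1 = 0
n=2: ⌊2164/985⌋−⌊1756/985⌋ = 2−1 = 1  ← one
n=3: ⌊2572/985⌋−⌊2164/985⌋ = 2−2 = 0
n=4: ⌊2980/985⌋−⌊2572/985⌋ = 3−2 = 1  ← one
n=5: ⌊3388/985⌋−⌊2980/985⌋ = 3−3 = 0
n=6: ⌊3796/985⌋−⌊3388/985⌋ = 3−3 = 0
n=7: ⌊4204/985⌋−⌊3796/985⌋ = 4−3 = 1  ← one
n=8: ⌊4612/985⌋−⌊4204/985⌋ = 4−4 = 0
n=9: ⌊5020/985⌋−⌊4612/985⌋ = 5−4 = 1  ← one
n=10: ⌊5428/985⌋−⌊5020/985⌋ = 5−5 = 0
n=11: ⌊5836/985⌋−⌊5428/985⌋ = 5−5 = 0
n=12: ⌊6244/985⌋−⌊5836/985⌋ = 6−5 = 1  ← one
n=13: ⌊6652/985⌋−⌊6244/985⌋ = 6−6 = 0
n=14: ⌊7060/985⌋−⌊6652/985⌋ = 7−6 = 1  ← one
n=15: ⌊7468/985⌋−⌊7060/985⌋ = 7−7 = 0
n=16: ⌊7876/985⌋−⌊7468/985⌋ = 7−7 = 0
n=17: ⌊8284/985⌋−⌊7876/985⌋ = 8−7 = 1  ← one
n=18: ⌊8692/985⌋−⌊8284/985⌋ = 8−8 = 0
n=19: ⌊9100/985⌋−⌊8692/985⌋ = 9−8 = 1  ← one
n=20: ⌊9508/985⌋−⌊9100/985⌋ = 9−9 = 0
n=21: ⌊9916/985⌋−⌊9508/985⌋ = 10−9 = 1  ← one
n=22: ⌊10324/985⌋−⌊9916/985⌋ = 10−10 = 0
n=23: ⌊10732/985⌋−⌊10324/985⌋ = 10−10 = 0
n=24: ⌊11140/985⌋−⌊10732/985⌋ = 11−10 = 1  ← one
n=25: ⌊11548/985⌋−⌊11140/985⌋ = 11−11 = 0
n=26: ⌊11956/985⌋−⌊11548/985⌋ = 12−11 = 1  ← one
positions of the first 12 ones: 0 2 4 7 9 12 14 17 19 21 24 26

0 2 4 7 9 12 14 17 19 21 24 26


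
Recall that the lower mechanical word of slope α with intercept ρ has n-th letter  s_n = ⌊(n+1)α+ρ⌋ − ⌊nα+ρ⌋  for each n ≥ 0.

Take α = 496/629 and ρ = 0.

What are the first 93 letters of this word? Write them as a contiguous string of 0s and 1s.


011101111011110111011110111101111011101111011110111101110111101111011101111011110111101110111

n=0: ⌊(1·496)/629⌋ − ⌊(0·496)/629⌋ = ⌊496/629⌋ − ⌊0/629⌋ = 0 − 0 = 0
n=1: ⌊(2·496)/629⌋ − ⌊(1·496)/629⌋ = ⌊992/629⌋ − ⌊496/629⌋ = 1 − 0 = 1
n=2: ⌊(3·496)/629⌋ − ⌊(2·496)/629⌋ = ⌊1488/629⌋ − ⌊992/629⌋ = 2 − 1 = 1
n=3: ⌊(4·496)/629⌋ − ⌊(3·496)/629⌋ = ⌊1984/629⌋ − ⌊1488/629⌋ = 3 − 2 = 1
n=4: ⌊(5·496)/629⌋ − ⌊(4·496)/629⌋ = ⌊2480/629⌋ − ⌊1984/629⌋ = 3 − 3 = 0
n=5: ⌊(6·496)/629⌋ − ⌊(5·496)/629⌋ = ⌊2976/629⌋ − ⌊2480/629⌋ = 4 − 3 = 1
n=6: ⌊(7·496)/629⌋ − ⌊(6·496)/629⌋ = ⌊3472/629⌋ − ⌊2976/629⌋ = 5 − 4 = 1
n=7: ⌊(8·496)/629⌋ − ⌊(7·496)/629⌋ = ⌊3968/629⌋ − ⌊3472/629⌋ = 6 − 5 = 1
n=8: ⌊(9·496)/629⌋ − ⌊(8·496)/629⌋ = ⌊4464/629⌋ − ⌊3968/629⌋ = 7 − 6 = 1
n=9: ⌊(10·496)/629⌋ − ⌊(9·496)/629⌋ = ⌊4960/629⌋ − ⌊4464/629⌋ = 7 − 7 = 0
n=10: ⌊(11·496)/629⌋ − ⌊(10·496)/629⌋ = ⌊5456/629⌋ − ⌊4960/629⌋ = 8 − 7 = 1
n=11: ⌊(12·496)/629⌋ − ⌊(11·496)/629⌋ = ⌊5952/629⌋ − ⌊5456/629⌋ = 9 − 8 = 1
n=12: ⌊(13·496)/629⌋ − ⌊(12·496)/629⌋ = ⌊6448/629⌋ − ⌊5952/629⌋ = 10 − 9 = 1
n=13: ⌊(14·496)/629⌋ − ⌊(13·496)/629⌋ = ⌊6944/629⌋ − ⌊6448/629⌋ = 11 − 10 = 1
n=14: ⌊(15·496)/629⌋ − ⌊(14·496)/629⌋ = ⌊7440/629⌋ − ⌊6944/629⌋ = 11 − 11 = 0
n=15: ⌊(16·496)/629⌋ − ⌊(15·496)/629⌋ = ⌊7936/629⌋ − ⌊7440/629⌋ = 12 − 11 = 1
n=16: ⌊(17·496)/629⌋ − ⌊(16·496)/629⌋ = ⌊8432/629⌋ − ⌊7936/629⌋ = 13 − 12 = 1
n=17: ⌊(18·496)/629⌋ − ⌊(17·496)/629⌋ = ⌊8928/629⌋ − ⌊8432/629⌋ = 14 − 13 = 1
n=18: ⌊(19·496)/629⌋ − ⌊(18·496)/629⌋ = ⌊9424/629⌋ − ⌊8928/629⌋ = 14 − 14 = 0
n=19: ⌊(20·496)/629⌋ − ⌊(19·496)/629⌋ = ⌊9920/629⌋ − ⌊9424/629⌋ = 15 − 14 = 1
n=20: ⌊(21·496)/629⌋ − ⌊(20·496)/629⌋ = ⌊10416/629⌋ − ⌊9920/629⌋ = 16 − 15 = 1
n=21: ⌊(22·496)/629⌋ − ⌊(21·496)/629⌋ = ⌊10912/629⌋ − ⌊10416/629⌋ = 17 − 16 = 1
n=22: ⌊(23·496)/629⌋ − ⌊(22·496)/629⌋ = ⌊11408/629⌋ − ⌊10912/629⌋ = 18 − 17 = 1
n=23: ⌊(24·496)/629⌋ − ⌊(23·496)/629⌋ = ⌊11904/629⌋ − ⌊11408/629⌋ = 18 − 18 = 0
n=24: ⌊(25·496)/629⌋ − ⌊(24·496)/629⌋ = ⌊12400/629⌋ − ⌊11904/629⌋ = 19 − 18 = 1
n=25: ⌊(26·496)/629⌋ − ⌊(25·496)/629⌋ = ⌊12896/629⌋ − ⌊12400/629⌋ = 20 − 19 = 1
n=26: ⌊(27·496)/629⌋ − ⌊(26·496)/629⌋ = ⌊13392/629⌋ − ⌊12896/629⌋ = 21 − 20 = 1
n=27: ⌊(28·496)/629⌋ − ⌊(27·496)/629⌋ = ⌊13888/629⌋ − ⌊13392/629⌋ = 22 − 21 = 1
n=28: ⌊(29·496)/629⌋ − ⌊(28·496)/629⌋ = ⌊14384/629⌋ − ⌊13888/629⌋ = 22 − 22 = 0
n=29: ⌊(30·496)/629⌋ − ⌊(29·496)/629⌋ = ⌊14880/629⌋ − ⌊14384/629⌋ = 23 − 22 = 1
n=30: ⌊(31·496)/629⌋ − ⌊(30·496)/629⌋ = ⌊15376/629⌋ − ⌊14880/629⌋ = 24 − 23 = 1
n=31: ⌊(32·496)/629⌋ − ⌊(31·496)/629⌋ = ⌊15872/629⌋ − ⌊15376/629⌋ = 25 − 24 = 1
n=32: ⌊(33·496)/629⌋ − ⌊(32·496)/629⌋ = ⌊16368/629⌋ − ⌊15872/629⌋ = 26 − 25 = 1
n=33: ⌊(34·496)/629⌋ − ⌊(33·496)/629⌋ = ⌊16864/629⌋ − ⌊16368/629⌋ = 26 − 26 = 0
n=34: ⌊(35·496)/629⌋ − ⌊(34·496)/629⌋ = ⌊17360/629⌋ − ⌊16864/629⌋ = 27 − 26 = 1
n=35: ⌊(36·496)/629⌋ − ⌊(35·496)/629⌋ = ⌊17856/629⌋ − ⌊17360/629⌋ = 28 − 27 = 1
n=36: ⌊(37·496)/629⌋ − ⌊(36·496)/629⌋ = ⌊18352/629⌋ − ⌊17856/629⌋ = 29 − 28 = 1
n=37: ⌊(38·496)/629⌋ − ⌊(37·496)/629⌋ = ⌊18848/629⌋ − ⌊18352/629⌋ = 29 − 29 = 0
n=38: ⌊(39·496)/629⌋ − ⌊(38·496)/629⌋ = ⌊19344/629⌋ − ⌊18848/629⌋ = 30 − 29 = 1
n=39: ⌊(40·496)/629⌋ − ⌊(39·496)/629⌋ = ⌊19840/629⌋ − ⌊19344/629⌋ = 31 − 30 = 1
n=40: ⌊(41·496)/629⌋ − ⌊(40·496)/629⌋ = ⌊20336/629⌋ − ⌊19840/629⌋ = 32 − 31 = 1
n=41: ⌊(42·496)/629⌋ − ⌊(41·496)/629⌋ = ⌊20832/629⌋ − ⌊20336/629⌋ = 33 − 32 = 1
n=42: ⌊(43·496)/629⌋ − ⌊(42·496)/629⌋ = ⌊21328/629⌋ − ⌊20832/629⌋ = 33 − 33 = 0
n=43: ⌊(44·496)/629⌋ − ⌊(43·496)/629⌋ = ⌊21824/629⌋ − ⌊21328/629⌋ = 34 − 33 = 1
n=44: ⌊(45·496)/629⌋ − ⌊(44·496)/629⌋ = ⌊22320/629⌋ − ⌊21824/629⌋ = 35 − 34 = 1
n=45: ⌊(46·496)/629⌋ − ⌊(45·496)/629⌋ = ⌊22816/629⌋ − ⌊22320/629⌋ = 36 − 35 = 1
n=46: ⌊(47·496)/629⌋ − ⌊(46·496)/629⌋ = ⌊23312/629⌋ − ⌊22816/629⌋ = 37 − 36 = 1
n=47: ⌊(48·496)/629⌋ − ⌊(47·496)/629⌋ = ⌊23808/629⌋ − ⌊23312/629⌋ = 37 − 37 = 0
n=48: ⌊(49·496)/629⌋ − ⌊(48·496)/629⌋ = ⌊24304/629⌋ − ⌊23808/629⌋ = 38 − 37 = 1
n=49: ⌊(50·496)/629⌋ − ⌊(49·496)/629⌋ = ⌊24800/629⌋ − ⌊24304/629⌋ = 39 − 38 = 1
n=50: ⌊(51·496)/629⌋ − ⌊(50·496)/629⌋ = ⌊25296/629⌋ − ⌊24800/629⌋ = 40 − 39 = 1
n=51: ⌊(52·496)/629⌋ − ⌊(51·496)/629⌋ = ⌊25792/629⌋ − ⌊25296/629⌋ = 41 − 40 = 1
n=52: ⌊(53·496)/629⌋ − ⌊(52·496)/629⌋ = ⌊26288/629⌋ − ⌊25792/629⌋ = 41 − 41 = 0
n=53: ⌊(54·496)/629⌋ − ⌊(53·496)/629⌋ = ⌊26784/629⌋ − ⌊26288/629⌋ = 42 − 41 = 1
n=54: ⌊(55·496)/629⌋ − ⌊(54·496)/629⌋ = ⌊27280/629⌋ − ⌊26784/629⌋ = 43 − 42 = 1
n=55: ⌊(56·496)/629⌋ − ⌊(55·496)/629⌋ = ⌊27776/629⌋ − ⌊27280/629⌋ = 44 − 43 = 1
n=56: ⌊(57·496)/629⌋ − ⌊(56·496)/629⌋ = ⌊28272/629⌋ − ⌊27776/629⌋ = 44 − 44 = 0
n=57: ⌊(58·496)/629⌋ − ⌊(57·496)/629⌋ = ⌊28768/629⌋ − ⌊28272/629⌋ = 45 − 44 = 1
n=58: ⌊(59·496)/629⌋ − ⌊(58·496)/629⌋ = ⌊29264/629⌋ − ⌊28768/629⌋ = 46 − 45 = 1
n=59: ⌊(60·496)/629⌋ − ⌊(59·496)/629⌋ = ⌊29760/629⌋ − ⌊29264/629⌋ = 47 − 46 = 1
n=60: ⌊(61·496)/629⌋ − ⌊(60·496)/629⌋ = ⌊30256/629⌋ − ⌊29760/629⌋ = 48 − 47 = 1
n=61: ⌊(62·496)/629⌋ − ⌊(61·496)/629⌋ = ⌊30752/629⌋ − ⌊30256/629⌋ = 48 − 48 = 0
n=62: ⌊(63·496)/629⌋ − ⌊(62·496)/629⌋ = ⌊31248/629⌋ − ⌊30752/629⌋ = 49 − 48 = 1
n=63: ⌊(64·496)/629⌋ − ⌊(63·496)/629⌋ = ⌊31744/629⌋ − ⌊31248/629⌋ = 50 − 49 = 1
n=64: ⌊(65·496)/629⌋ − ⌊(64·496)/629⌋ = ⌊32240/629⌋ − ⌊31744/629⌋ = 51 − 50 = 1
n=65: ⌊(66·496)/629⌋ − ⌊(65·496)/629⌋ = ⌊32736/629⌋ − ⌊32240/629⌋ = 52 − 51 = 1
n=66: ⌊(67·496)/629⌋ − ⌊(66·496)/629⌋ = ⌊33232/629⌋ − ⌊32736/629⌋ = 52 − 52 = 0
n=67: ⌊(68·496)/629⌋ − ⌊(67·496)/629⌋ = ⌊33728/629⌋ − ⌊33232/629⌋ = 53 − 52 = 1
n=68: ⌊(69·496)/629⌋ − ⌊(68·496)/629⌋ = ⌊34224/629⌋ − ⌊33728/629⌋ = 54 − 53 = 1
n=69: ⌊(70·496)/629⌋ − ⌊(69·496)/629⌋ = ⌊34720/629⌋ − ⌊34224/629⌋ = 55 − 54 = 1
n=70: ⌊(71·496)/629⌋ − ⌊(70·496)/629⌋ = ⌊35216/629⌋ − ⌊34720/629⌋ = 55 − 55 = 0
n=71: ⌊(72·496)/629⌋ − ⌊(71·496)/629⌋ = ⌊35712/629⌋ − ⌊35216/629⌋ = 56 − 55 = 1
n=72: ⌊(73·496)/629⌋ − ⌊(72·496)/629⌋ = ⌊36208/629⌋ − ⌊35712/629⌋ = 57 − 56 = 1
n=73: ⌊(74·496)/629⌋ − ⌊(73·496)/629⌋ = ⌊36704/629⌋ − ⌊36208/629⌋ = 58 − 57 = 1
n=74: ⌊(75·496)/629⌋ − ⌊(74·496)/629⌋ = ⌊37200/629⌋ − ⌊36704/629⌋ = 59 − 58 = 1
n=75: ⌊(76·496)/629⌋ − ⌊(75·496)/629⌋ = ⌊37696/629⌋ − ⌊37200/629⌋ = 59 − 59 = 0
n=76: ⌊(77·496)/629⌋ − ⌊(76·496)/629⌋ = ⌊38192/629⌋ − ⌊37696/629⌋ = 60 − 59 = 1
n=77: ⌊(78·496)/629⌋ − ⌊(77·496)/629⌋ = ⌊38688/629⌋ − ⌊38192/629⌋ = 61 − 60 = 1
n=78: ⌊(79·496)/629⌋ − ⌊(78·496)/629⌋ = ⌊39184/629⌋ − ⌊38688/629⌋ = 62 − 61 = 1
n=79: ⌊(80·496)/629⌋ − ⌊(79·496)/629⌋ = ⌊39680/629⌋ − ⌊39184/629⌋ = 63 − 62 = 1
n=80: ⌊(81·496)/629⌋ − ⌊(80·496)/629⌋ = ⌊40176/629⌋ − ⌊39680/629⌋ = 63 − 63 = 0
n=81: ⌊(82·496)/629⌋ − ⌊(81·496)/629⌋ = ⌊40672/629⌋ − ⌊40176/629⌋ = 64 − 63 = 1
n=82: ⌊(83·496)/629⌋ − ⌊(82·496)/629⌋ = ⌊41168/629⌋ − ⌊40672/629⌋ = 65 − 64 = 1
n=83: ⌊(84·496)/629⌋ − ⌊(83·496)/629⌋ = ⌊41664/629⌋ − ⌊41168/629⌋ = 66 − 65 = 1
n=84: ⌊(85·496)/629⌋ − ⌊(84·496)/629⌋ = ⌊42160/629⌋ − ⌊41664/629⌋ = 67 − 66 = 1
n=85: ⌊(86·496)/629⌋ − ⌊(85·496)/629⌋ = ⌊42656/629⌋ − ⌊42160/629⌋ = 67 − 67 = 0
n=86: ⌊(87·496)/629⌋ − ⌊(86·496)/629⌋ = ⌊43152/629⌋ − ⌊42656/629⌋ = 68 − 67 = 1
n=87: ⌊(88·496)/629⌋ − ⌊(87·496)/629⌋ = ⌊43648/629⌋ − ⌊43152/629⌋ = 69 − 68 = 1
n=88: ⌊(89·496)/629⌋ − ⌊(88·496)/629⌋ = ⌊44144/629⌋ − ⌊43648/629⌋ = 70 − 69 = 1
n=89: ⌊(90·496)/629⌋ − ⌊(89·496)/629⌋ = ⌊44640/629⌋ − ⌊44144/629⌋ = 70 − 70 = 0
n=90: ⌊(91·496)/629⌋ − ⌊(90·496)/629⌋ = ⌊45136/629⌋ − ⌊44640/629⌋ = 71 − 70 = 1
n=91: ⌊(92·496)/629⌋ − ⌊(91·496)/629⌋ = ⌊45632/629⌋ − ⌊45136/629⌋ = 72 − 71 = 1
n=92: ⌊(93·496)/629⌋ − ⌊(92·496)/629⌋ = ⌊46128/629⌋ − ⌊45632/629⌋ = 73 − 72 = 1


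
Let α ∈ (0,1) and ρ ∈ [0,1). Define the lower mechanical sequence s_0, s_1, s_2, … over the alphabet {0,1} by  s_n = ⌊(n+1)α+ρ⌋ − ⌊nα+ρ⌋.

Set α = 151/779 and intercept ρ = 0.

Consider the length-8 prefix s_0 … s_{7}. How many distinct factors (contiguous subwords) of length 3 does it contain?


t_n = ⌊(n·151)/779⌋ for n = 0 … 8:
  n=0…8: ⌊0/779⌋=0 ⌊151/779⌋=0 ⌊302/779⌋=0 ⌊453/779⌋=0 ⌊604/779⌋=0 ⌊755/779⌋=0 ⌊906/779⌋=1 ⌊1057/779⌋=1 ⌊1208/779⌋=1
s_n = t_(n+1) − t_n for n = 0 … 7 gives
prefix = 00000100
slide a length-3 window over [0..2] … [5..7] (6 windows); first occurrence of each distinct factor:
  [  0..  2] 000
  [  3..  5] 001
  [  4..  6] 010
  [  5..  7] 100
  (the other 2 windows repeat one of these)
distinct factors: {000, 001, 010, 100}
count = 4  (Sturmian bound for length 3 is 4)

4


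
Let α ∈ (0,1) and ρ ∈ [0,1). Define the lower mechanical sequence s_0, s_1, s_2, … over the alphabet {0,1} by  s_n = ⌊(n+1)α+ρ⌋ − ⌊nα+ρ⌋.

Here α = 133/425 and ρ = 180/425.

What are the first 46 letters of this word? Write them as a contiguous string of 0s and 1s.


n=0: ⌊(1·133+180)/425⌋ − ⌊(0·133+180)/425⌋ = ⌊313/425⌋ − ⌊180/425⌋ = 0 − 0 = 0
n=1: ⌊(2·133+180)/425⌋ − ⌊(1·133+180)/425⌋ = ⌊446/425⌋ − ⌊313/425⌋ = 1 − 0 = 1
n=2: ⌊(3·133+180)/425⌋ − ⌊(2·133+180)/425⌋ = ⌊579/425⌋ − ⌊446/425⌋ = 1 − 1 = 0
n=3: ⌊(4·133+180)/425⌋ − ⌊(3·133+180)/425⌋ = ⌊712/425⌋ − ⌊579/425⌋ = 1 − 1 = 0
n=4: ⌊(5·133+180)/425⌋ − ⌊(4·133+180)/425⌋ = ⌊845/425⌋ − ⌊712/425⌋ = 1 − 1 = 0
n=5: ⌊(6·133+180)/425⌋ − ⌊(5·133+180)/425⌋ = ⌊978/425⌋ − ⌊845/425⌋ = 2 − 1 = 1
n=6: ⌊(7·133+180)/425⌋ − ⌊(6·133+180)/425⌋ = ⌊1111/425⌋ − ⌊978/425⌋ = 2 − 2 = 0
n=7: ⌊(8·133+180)/425⌋ − ⌊(7·133+180)/425⌋ = ⌊1244/425⌋ − ⌊1111/425⌋ = 2 − 2 = 0
n=8: ⌊(9·133+180)/425⌋ − ⌊(8·133+180)/425⌋ = ⌊1377/425⌋ − ⌊1244/425⌋ = 3 − 2 = 1
n=9: ⌊(10·133+180)/425⌋ − ⌊(9·133+180)/425⌋ = ⌊1510/425⌋ − ⌊1377/425⌋ = 3 − 3 = 0
n=10: ⌊(11·133+180)/425⌋ − ⌊(10·133+180)/425⌋ = ⌊1643/425⌋ − ⌊1510/425⌋ = 3 − 3 = 0
n=11: ⌊(12·133+180)/425⌋ − ⌊(11·133+180)/425⌋ = ⌊1776/425⌋ − ⌊1643/425⌋ = 4 − 3 = 1
n=12: ⌊(13·133+180)/425⌋ − ⌊(12·133+180)/425⌋ = ⌊1909/425⌋ − ⌊1776/425⌋ = 4 − 4 = 0
n=13: ⌊(14·133+180)/425⌋ − ⌊(13·133+180)/425⌋ = ⌊2042/425⌋ − ⌊1909/425⌋ = 4 − 4 = 0
n=14: ⌊(15·133+180)/425⌋ − ⌊(14·133+180)/425⌋ = ⌊2175/425⌋ − ⌊2042/425⌋ = 5 − 4 = 1
n=15: ⌊(16·133+180)/425⌋ − ⌊(15·133+180)/425⌋ = ⌊2308/425⌋ − ⌊2175/425⌋ = 5 − 5 = 0
n=16: ⌊(17·133+180)/425⌋ − ⌊(16·133+180)/425⌋ = ⌊2441/425⌋ − ⌊2308/425⌋ = 5 − 5 = 0
n=17: ⌊(18·133+180)/425⌋ − ⌊(17·133+180)/425⌋ = ⌊2574/425⌋ − ⌊2441/425⌋ = 6 − 5 = 1
n=18: ⌊(19·133+180)/425⌋ − ⌊(18·133+180)/425⌋ = ⌊2707/425⌋ − ⌊2574/425⌋ = 6 − 6 = 0
n=19: ⌊(20·133+180)/425⌋ − ⌊(19·133+180)/425⌋ = ⌊2840/425⌋ − ⌊2707/425⌋ = 6 − 6 = 0
n=20: ⌊(21·133+180)/425⌋ − ⌊(20·133+180)/425⌋ = ⌊2973/425⌋ − ⌊2840/425⌋ = 6 − 6 = 0
n=21: ⌊(22·133+180)/425⌋ − ⌊(21·133+180)/425⌋ = ⌊3106/425⌋ − ⌊2973/425⌋ = 7 − 6 = 1
n=22: ⌊(23·133+180)/425⌋ − ⌊(22·133+180)/425⌋ = ⌊3239/425⌋ − ⌊3106/425⌋ = 7 − 7 = 0
n=23: ⌊(24·133+180)/425⌋ − ⌊(23·133+180)/425⌋ = ⌊3372/425⌋ − ⌊3239/425⌋ = 7 − 7 = 0
n=24: ⌊(25·133+180)/425⌋ − ⌊(24·133+180)/425⌋ = ⌊3505/425⌋ − ⌊3372/425⌋ = 8 − 7 = 1
n=25: ⌊(26·133+180)/425⌋ − ⌊(25·133+180)/425⌋ = ⌊3638/425⌋ − ⌊3505/425⌋ = 8 − 8 = 0
n=26: ⌊(27·133+180)/425⌋ − ⌊(26·133+180)/425⌋ = ⌊3771/425⌋ − ⌊3638/425⌋ = 8 − 8 = 0
n=27: ⌊(28·133+180)/425⌋ − ⌊(27·133+180)/425⌋ = ⌊3904/425⌋ − ⌊3771/425⌋ = 9 − 8 = 1
n=28: ⌊(29·133+180)/425⌋ − ⌊(28·133+180)/425⌋ = ⌊4037/425⌋ − ⌊3904/425⌋ = 9 − 9 = 0
n=29: ⌊(30·133+180)/425⌋ − ⌊(29·133+180)/425⌋ = ⌊4170/425⌋ − ⌊4037/425⌋ = 9 − 9 = 0
n=30: ⌊(31·133+180)/425⌋ − ⌊(30·133+180)/425⌋ = ⌊4303/425⌋ − ⌊4170/425⌋ = 10 − 9 = 1
n=31: ⌊(32·133+180)/425⌋ − ⌊(31·133+180)/425⌋ = ⌊4436/425⌋ − ⌊4303/425⌋ = 10 − 10 = 0
n=32: ⌊(33·133+180)/425⌋ − ⌊(32·133+180)/425⌋ = ⌊4569/425⌋ − ⌊4436/425⌋ = 10 − 10 = 0
n=33: ⌊(34·133+180)/425⌋ − ⌊(33·133+180)/425⌋ = ⌊4702/425⌋ − ⌊4569/425⌋ = 11 − 10 = 1
n=34: ⌊(35·133+180)/425⌋ − ⌊(34·133+180)/425⌋ = ⌊4835/425⌋ − ⌊4702/425⌋ = 11 − 11 = 0
n=35: ⌊(36·133+180)/425⌋ − ⌊(35·133+180)/425⌋ = ⌊4968/425⌋ − ⌊4835/425⌋ = 11 − 11 = 0
n=36: ⌊(37·133+180)/425⌋ − ⌊(36·133+180)/425⌋ = ⌊5101/425⌋ − ⌊4968/425⌋ = 12 − 11 = 1
n=37: ⌊(38·133+180)/425⌋ − ⌊(37·133+180)/425⌋ = ⌊5234/425⌋ − ⌊5101/425⌋ = 12 − 12 = 0
n=38: ⌊(39·133+180)/425⌋ − ⌊(38·133+180)/425⌋ = ⌊5367/425⌋ − ⌊5234/425⌋ = 12 − 12 = 0
n=39: ⌊(40·133+180)/425⌋ − ⌊(39·133+180)/425⌋ = ⌊5500/425⌋ − ⌊5367/425⌋ = 12 − 12 = 0
n=40: ⌊(41·133+180)/425⌋ − ⌊(40·133+180)/425⌋ = ⌊5633/425⌋ − ⌊5500/425⌋ = 13 − 12 = 1
n=41: ⌊(42·133+180)/425⌋ − ⌊(41·133+180)/425⌋ = ⌊5766/425⌋ − ⌊5633/425⌋ = 13 − 13 = 0
n=42: ⌊(43·133+180)/425⌋ − ⌊(42·133+180)/425⌋ = ⌊5899/425⌋ − ⌊5766/425⌋ = 13 − 13 = 0
n=43: ⌊(44·133+180)/425⌋ − ⌊(43·133+180)/425⌋ = ⌊6032/425⌋ − ⌊5899/425⌋ = 14 − 13 = 1
n=44: ⌊(45·133+180)/425⌋ − ⌊(44·133+180)/425⌋ = ⌊6165/425⌋ − ⌊6032/425⌋ = 14 − 14 = 0
n=45: ⌊(46·133+180)/425⌋ − ⌊(45·133+180)/425⌋ = ⌊6298/425⌋ − ⌊6165/425⌋ = 14 − 14 = 0

0100010010010010010001001001001001001000100100


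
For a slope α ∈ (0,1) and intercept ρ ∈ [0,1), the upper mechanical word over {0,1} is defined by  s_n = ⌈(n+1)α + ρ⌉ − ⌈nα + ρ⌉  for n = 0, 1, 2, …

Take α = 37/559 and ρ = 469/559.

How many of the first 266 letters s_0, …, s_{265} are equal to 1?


#1s = Σ_{n=0}^{265} s_n = Σ_{n=0}^{265} (⌈(n+1)α+ρ⌉ − ⌈nα+ρ⌉)
the sum telescopes: every ⌈nα+ρ⌉ with 0 < n < 266 appears once with + and once with −, leaving ⌈266α+ρ⌉ − ⌈0·α+ρ⌉
266α + ρ = (266·37 + 469) / 559 = 10311/559
ρ = 469/559
⌈10311/559⌉ = 19,  ⌈469/559⌉ = 1
#1s = 19 − 1 = 18

18


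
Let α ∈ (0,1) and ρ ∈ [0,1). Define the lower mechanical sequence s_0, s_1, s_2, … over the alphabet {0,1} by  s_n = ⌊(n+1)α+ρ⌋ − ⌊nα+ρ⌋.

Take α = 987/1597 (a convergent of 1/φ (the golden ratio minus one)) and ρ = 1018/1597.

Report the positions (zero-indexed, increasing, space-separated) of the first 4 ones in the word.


n=0: ⌊2005/1597⌋−⌊1018/1597⌋ = 1−0 = 1  ← one
n=1: ⌊2992/1597⌋−⌊2005/1597⌋ = 1−1 = 0
n=2: ⌊3979/1597⌋−⌊2992/1597⌋ = 2−1 = 1  ← one
n=3: ⌊4966/1597⌋−⌊3979/1597⌋ = 3−2 = 1  ← one
n=4: ⌊5953/1597⌋−⌊4966/1597⌋ = 3−3 = 0
n=5: ⌊6940/1597⌋−⌊5953/1597⌋ = 4−3 = 1  ← one
positions of the first 4 ones: 0 2 3 5

0 2 3 5


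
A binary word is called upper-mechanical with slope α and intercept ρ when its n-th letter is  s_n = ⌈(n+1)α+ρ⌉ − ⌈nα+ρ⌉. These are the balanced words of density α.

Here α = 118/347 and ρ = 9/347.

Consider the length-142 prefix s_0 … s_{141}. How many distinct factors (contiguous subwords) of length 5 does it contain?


6

t_n = ⌈(n·118+9)/347⌉ for n = 0 … 142:
  n=0…9: ⌈9/347⌉=1 ⌈127/347⌉=1 ⌈245/347⌉=1 ⌈363/347⌉=2 ⌈481/347⌉=2 ⌈599/347⌉=2 ⌈717/347⌉=3 ⌈835/347⌉=3 ⌈953/347⌉=3 ⌈1071/347⌉=4
  n=10…19: ⌈1189/347⌉=4 ⌈1307/347⌉=4 ⌈1425/347⌉=5 ⌈1543/347⌉=5 ⌈1661/347⌉=5 ⌈1779/347⌉=6 ⌈1897/347⌉=6 ⌈2015/347⌉=6 ⌈2133/347⌉=7 ⌈2251/347⌉=7
  n=20…29: ⌈2369/347⌉=7 ⌈2487/347⌉=8 ⌈2605/347⌉=8 ⌈2723/347⌉=8 ⌈2841/347⌉=9 ⌈2959/347⌉=9 ⌈3077/347⌉=9 ⌈3195/347⌉=10 ⌈3313/347⌉=10 ⌈3431/347⌉=10
  n=30…39: ⌈3549/347⌉=11 ⌈3667/347⌉=11 ⌈3785/347⌉=11 ⌈3903/347⌉=12 ⌈4021/347⌉=12 ⌈4139/347⌉=12 ⌈4257/347⌉=13 ⌈4375/347⌉=13 ⌈4493/347⌉=13 ⌈4611/347⌉=14
  n=40…49: ⌈4729/347⌉=14 ⌈4847/347⌉=14 ⌈4965/347⌉=15 ⌈5083/347⌉=15 ⌈5201/347⌉=15 ⌈5319/347⌉=16 ⌈5437/347⌉=16 ⌈5555/347⌉=17 ⌈5673/347⌉=17 ⌈5791/347⌉=17
  n=50…59: ⌈5909/347⌉=18 ⌈6027/347⌉=18 ⌈6145/347⌉=18 ⌈6263/347⌉=19 ⌈6381/347⌉=19 ⌈6499/347⌉=19 ⌈6617/347⌉=20 ⌈6735/347⌉=20 ⌈6853/347⌉=20 ⌈6971/347⌉=21
  n=60…69: ⌈7089/347⌉=21 ⌈7207/347⌉=21 ⌈7325/347⌉=22 ⌈7443/347⌉=22 ⌈7561/347⌉=22 ⌈7679/347⌉=23 ⌈7797/347⌉=23 ⌈7915/347⌉=23 ⌈8033/347⌉=24 ⌈8151/347⌉=24
  n=70…79: ⌈8269/347⌉=24 ⌈8387/347⌉=25 ⌈8505/347⌉=25 ⌈8623/347⌉=25 ⌈8741/347⌉=26 ⌈8859/347⌉=26 ⌈8977/347⌉=26 ⌈9095/347⌉=27 ⌈9213/347⌉=27 ⌈9331/347⌉=27
  n=80…89: ⌈9449/347⌉=28 ⌈9567/347⌉=28 ⌈9685/347⌉=28 ⌈9803/347⌉=29 ⌈9921/347⌉=29 ⌈10039/347⌉=29 ⌈10157/347⌉=30 ⌈10275/347⌉=30 ⌈10393/347⌉=30 ⌈10511/347⌉=31
  n=90…99: ⌈10629/347⌉=31 ⌈10747/347⌉=31 ⌈10865/347⌉=32 ⌈10983/347⌉=32 ⌈11101/347⌉=32 ⌈11219/347⌉=33 ⌈11337/347⌉=33 ⌈11455/347⌉=34 ⌈11573/347⌉=34 ⌈11691/347⌉=34
  n=100…109: ⌈11809/347⌉=35 ⌈11927/347⌉=35 ⌈12045/347⌉=35 ⌈12163/347⌉=36 ⌈12281/347⌉=36 ⌈12399/347⌉=36 ⌈12517/347⌉=37 ⌈12635/347⌉=37 ⌈12753/347⌉=37 ⌈12871/347⌉=38
  n=110…119: ⌈12989/347⌉=38 ⌈13107/347⌉=38 ⌈13225/347⌉=39 ⌈13343/347⌉=39 ⌈13461/347⌉=39 ⌈13579/347⌉=40 ⌈13697/347⌉=40 ⌈13815/347⌉=40 ⌈13933/347⌉=41 ⌈14051/347⌉=41
  n=120…129: ⌈14169/347⌉=41 ⌈14287/347⌉=42 ⌈14405/347⌉=42 ⌈14523/347⌉=42 ⌈14641/347⌉=43 ⌈14759/347⌉=43 ⌈14877/347⌉=43 ⌈14995/347⌉=44 ⌈15113/347⌉=44 ⌈15231/347⌉=44
  n=130…139: ⌈15349/347⌉=45 ⌈15467/347⌉=45 ⌈15585/347⌉=45 ⌈15703/347⌉=46 ⌈15821/347⌉=46 ⌈15939/347⌉=46 ⌈16057/347⌉=47 ⌈16175/347⌉=47 ⌈16293/347⌉=47 ⌈16411/347⌉=48
  n=140…142: ⌈16529/347⌉=48 ⌈16647/347⌉=48 ⌈16765/347⌉=49
s_n = t_(n+1) − t_n for n = 0 … 141 gives
prefix = 0010010010010010010010010010010010010010010010100100100100100100100100100100100100100100100100101001001001001001001001001001001001001001001001
slide a length-5 window over [0..4] … [137..141] (138 windows); first occurrence of each distinct factor:
  [  0..  4] 00100
  [  1..  5] 01001
  [  2..  6] 10010
  [ 42.. 46] 00101
  [ 43.. 47] 01010
  [ 44.. 48] 10100
  (the other 132 windows repeat one of these)
distinct factors: {00100, 00101, 01001, 01010, 10010, 10100}
count = 6  (Sturmian bound for length 5 is 6)


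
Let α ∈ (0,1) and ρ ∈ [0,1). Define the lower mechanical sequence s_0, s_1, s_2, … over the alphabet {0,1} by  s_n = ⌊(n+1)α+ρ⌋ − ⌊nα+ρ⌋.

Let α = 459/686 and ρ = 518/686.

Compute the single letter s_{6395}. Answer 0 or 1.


(n+1)α + ρ = (6396·459 + 518) / 686 = 2936282/686
nα + ρ     = (6395·459 + 518) / 686 = 2935823/686
⌊2936282/686⌋ = 4280,  ⌊2935823/686⌋ = 4279
s_{6395} = 4280 − 4279 = 1

1


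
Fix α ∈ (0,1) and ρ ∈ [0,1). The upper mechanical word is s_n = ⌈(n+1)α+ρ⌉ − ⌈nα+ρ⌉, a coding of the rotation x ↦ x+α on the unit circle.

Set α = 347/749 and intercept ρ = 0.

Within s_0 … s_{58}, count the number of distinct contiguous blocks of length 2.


t_n = ⌈(n·347)/749⌉ for n = 0 … 59:
  n=0…9: ⌈0/749⌉=0 ⌈347/749⌉=1 ⌈694/749⌉=1 ⌈1041/749⌉=2 ⌈1388/749⌉=2 ⌈1735/749⌉=3 ⌈2082/749⌉=3 ⌈2429/749⌉=4 ⌈2776/749⌉=4 ⌈3123/749⌉=5
  n=10…19: ⌈3470/749⌉=5 ⌈3817/749⌉=6 ⌈4164/749⌉=6 ⌈4511/749⌉=7 ⌈4858/749⌉=7 ⌈5205/749⌉=7 ⌈5552/749⌉=8 ⌈5899/749⌉=8 ⌈6246/749⌉=9 ⌈6593/749⌉=9
  n=20…29: ⌈6940/749⌉=10 ⌈7287/749⌉=10 ⌈7634/749⌉=11 ⌈7981/749⌉=11 ⌈8328/749⌉=12 ⌈8675/749⌉=12 ⌈9022/749⌉=13 ⌈9369/749⌉=13 ⌈9716/749⌉=13 ⌈10063/749⌉=14
  n=30…39: ⌈10410/749⌉=14 ⌈10757/749⌉=15 ⌈11104/749⌉=15 ⌈11451/749⌉=16 ⌈11798/749⌉=16 ⌈12145/749⌉=17 ⌈12492/749⌉=17 ⌈12839/749⌉=18 ⌈13186/749⌉=18 ⌈13533/749⌉=19
  n=40…49: ⌈13880/749⌉=19 ⌈14227/749⌉=19 ⌈14574/749⌉=20 ⌈14921/749⌉=20 ⌈15268/749⌉=21 ⌈15615/749⌉=21 ⌈15962/749⌉=22 ⌈16309/749⌉=22 ⌈16656/749⌉=23 ⌈17003/749⌉=23
  n=50…59: ⌈17350/749⌉=24 ⌈17697/749⌉=24 ⌈18044/749⌉=25 ⌈18391/749⌉=25 ⌈18738/749⌉=26 ⌈19085/749⌉=26 ⌈19432/749⌉=26 ⌈19779/749⌉=27 ⌈20126/749⌉=27 ⌈20473/749⌉=28
s_n = t_(n+1) − t_n for n = 0 … 58 gives
prefix = 10101010101010010101010101001010101010100101010101010100101
slide a length-2 window over [0..1] … [57..58] (58 windows); first occurrence of each distinct factor:
  [  0..  1] 10
  [  1..  2] 01
  [ 13.. 14] 00
  (the other 55 windows repeat one of these)
distinct factors: {00, 01, 10}
count = 3  (Sturmian bound for length 2 is 3)

3


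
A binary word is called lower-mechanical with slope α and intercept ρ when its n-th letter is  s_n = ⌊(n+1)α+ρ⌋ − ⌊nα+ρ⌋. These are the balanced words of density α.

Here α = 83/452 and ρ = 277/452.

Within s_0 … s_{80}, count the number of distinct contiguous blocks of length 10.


t_n = ⌊(n·83+277)/452⌋ for n = 0 … 81:
  n=0…9: ⌊277/452⌋=0 ⌊360/452⌋=0 ⌊443/452⌋=0 ⌊526/452⌋=1 ⌊609/452⌋=1 ⌊692/452⌋=1 ⌊775/452⌋=1 ⌊858/452⌋=1 ⌊941/452⌋=2 ⌊1024/452⌋=2
  n=10…19: ⌊1107/452⌋=2 ⌊1190/452⌋=2 ⌊1273/452⌋=2 ⌊1356/452⌋=3 ⌊1439/452⌋=3 ⌊1522/452⌋=3 ⌊1605/452⌋=3 ⌊1688/452⌋=3 ⌊1771/452⌋=3 ⌊1854/452⌋=4
  n=20…29: ⌊1937/452⌋=4 ⌊2020/452⌋=4 ⌊2103/452⌋=4 ⌊2186/452⌋=4 ⌊2269/452⌋=5 ⌊2352/452⌋=5 ⌊2435/452⌋=5 ⌊2518/452⌋=5 ⌊2601/452⌋=5 ⌊2684/452⌋=5
  n=30…39: ⌊2767/452⌋=6 ⌊2850/452⌋=6 ⌊2933/452⌋=6 ⌊3016/452⌋=6 ⌊3099/452⌋=6 ⌊3182/452⌋=7 ⌊3265/452⌋=7 ⌊3348/452⌋=7 ⌊3431/452⌋=7 ⌊3514/452⌋=7
  n=40…49: ⌊3597/452⌋=7 ⌊3680/452⌋=8 ⌊3763/452⌋=8 ⌊3846/452⌋=8 ⌊3929/452⌋=8 ⌊4012/452⌋=8 ⌊4095/452⌋=9 ⌊4178/452⌋=9 ⌊4261/452⌋=9 ⌊4344/452⌋=9
  n=50…59: ⌊4427/452⌋=9 ⌊4510/452⌋=9 ⌊4593/452⌋=10 ⌊4676/452⌋=10 ⌊4759/452⌋=10 ⌊4842/452⌋=10 ⌊4925/452⌋=10 ⌊5008/452⌋=11 ⌊5091/452⌋=11 ⌊5174/452⌋=11
  n=60…69: ⌊5257/452⌋=11 ⌊5340/452⌋=11 ⌊5423/452⌋=11 ⌊5506/452⌋=12 ⌊5589/452⌋=12 ⌊5672/452⌋=12 ⌊5755/452⌋=12 ⌊5838/452⌋=12 ⌊5921/452⌋=13 ⌊6004/452⌋=13
  n=70…79: ⌊6087/452⌋=13 ⌊6170/452⌋=13 ⌊6253/452⌋=13 ⌊6336/452⌋=14 ⌊6419/452⌋=14 ⌊6502/452⌋=14 ⌊6585/452⌋=14 ⌊6668/452⌋=14 ⌊6751/452⌋=14 ⌊6834/452⌋=15
  n=80…81: ⌊6917/452⌋=15 ⌊7000/452⌋=15
s_n = t_(n+1) − t_n for n = 0 … 80 gives
prefix = 001000010000100000100001000001000010000010000100000100001000001000010000100000100
slide a length-10 window over [0..9] … [71..80] (72 windows); first occurrence of each distinct factor:
  [  0..  9] 0010000100
  [  1.. 10] 0100001000
  [  2.. 11] 1000010000
  [  3.. 12] 0000100001
  [  4.. 13] 0001000010
  [  8.. 17] 0000100000
  [  9.. 18] 0001000001
  [ 10.. 19] 0010000010
  [ 11.. 20] 0100000100
  [ 12.. 21] 1000001000
  [ 13.. 22] 0000010000
  (the other 61 windows repeat one of these)
distinct factors: {0000010000, 0000100000, 0000100001, 0001000001, 0001000010, 0010000010, 0010000100, 0100000100, 0100001000, 1000001000, 1000010000}
count = 11  (Sturmian bound for length 10 is 11)

11
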